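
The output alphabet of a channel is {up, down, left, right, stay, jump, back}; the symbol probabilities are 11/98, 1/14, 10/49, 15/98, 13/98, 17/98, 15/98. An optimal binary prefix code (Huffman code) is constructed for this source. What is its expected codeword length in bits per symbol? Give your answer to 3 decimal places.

Repeatedly combine the two least-probable nodes; the expected code length is the sum of the merged weights.
merge 1/14 + 11/98 → 9/49
merge 13/98 + 15/98 → 2/7
merge 15/98 + 17/98 → 16/49
merge 9/49 + 10/49 → 19/49
merge 2/7 + 16/49 → 30/49
merge 19/49 + 30/49 → 1
L = 9/49 + 2/7 + 16/49 + 19/49 + 30/49 + 1 = 137/49 ≈ 2.796 bits/symbol.

2.796 bits/symbol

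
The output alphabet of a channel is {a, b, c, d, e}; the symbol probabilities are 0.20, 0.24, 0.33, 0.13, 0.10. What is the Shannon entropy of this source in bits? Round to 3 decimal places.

H = −Σ pᵢ log₂ pᵢ.
−0.20·log₂(0.20) = 0.4644
−0.24·log₂(0.24) = 0.4941
−0.33·log₂(0.33) = 0.5278
−0.13·log₂(0.13) = 0.3826
−0.10·log₂(0.10) = 0.3322
Sum ≈ 2.2012 → 2.201 bits.

2.201 bits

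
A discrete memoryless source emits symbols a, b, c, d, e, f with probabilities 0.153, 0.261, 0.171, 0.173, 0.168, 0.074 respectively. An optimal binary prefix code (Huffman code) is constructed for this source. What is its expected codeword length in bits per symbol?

Repeatedly combine the two least-probable nodes; the expected code length is the sum of the merged weights.
merge 37/500 + 153/1000 → 227/1000
merge 21/125 + 171/1000 → 339/1000
merge 173/1000 + 227/1000 → 2/5
merge 261/1000 + 339/1000 → 3/5
merge 2/5 + 3/5 → 1
L = 227/1000 + 339/1000 + 2/5 + 3/5 + 1 = 1283/500 = 2.566 bits/symbol.

2.566 bits/symbol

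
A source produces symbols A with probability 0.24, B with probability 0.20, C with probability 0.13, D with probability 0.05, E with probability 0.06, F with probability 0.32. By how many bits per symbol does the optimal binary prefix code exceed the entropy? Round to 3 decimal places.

Entropy H = −Σ p log₂ p ≈ 2.3268 bits.
Huffman merges: 1/20+3/50→11/100; 11/100+13/100→6/25; 1/5+6/25→11/25; 6/25+8/25→14/25; 11/25+14/25→1. L = 47/20 ≈ 2.3500.
L − H = 2.3500 − 2.3268 = 0.023 bits.

0.023 bits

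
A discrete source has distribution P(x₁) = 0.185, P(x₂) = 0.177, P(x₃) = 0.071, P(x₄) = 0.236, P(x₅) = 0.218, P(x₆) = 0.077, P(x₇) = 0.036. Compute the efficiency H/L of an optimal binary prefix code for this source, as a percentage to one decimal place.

97.7%

Entropy H = −Σ p log₂ p ≈ 2.5917 bits.
Huffman merges: 9/250+71/1000→107/1000; 77/1000+107/1000→23/125; 177/1000+23/125→361/1000; 37/200+109/500→403/1000; 59/250+361/1000→597/1000; 403/1000+597/1000→1. L = 663/250 ≈ 2.6520.
Efficiency = H/L = 2.5917/2.6520 = 97.7%.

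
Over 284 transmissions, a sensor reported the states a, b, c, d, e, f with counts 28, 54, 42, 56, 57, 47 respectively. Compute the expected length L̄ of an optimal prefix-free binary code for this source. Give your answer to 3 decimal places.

Probabilities are the counts divided by 284.
Repeatedly combine the two least-probable nodes; the expected code length is the sum of the merged weights.
merge 7/71 + 21/142 → 35/142
merge 47/284 + 27/142 → 101/284
merge 14/71 + 57/284 → 113/284
merge 35/142 + 101/284 → 171/284
merge 113/284 + 171/284 → 1
L = 35/142 + 101/284 + 113/284 + 171/284 + 1 = 739/284 ≈ 2.602 bits/symbol.

2.602 bits/symbol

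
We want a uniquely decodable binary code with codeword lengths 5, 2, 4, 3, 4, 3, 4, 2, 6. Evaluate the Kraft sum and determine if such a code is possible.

With common denominator 2^6 = 64: Σ 2^(−ℓᵢ) = 2/64 + 16/64 + 4/64 + 8/64 + 4/64 + 8/64 + 4/64 + 16/64 + 1/64 = 63/64 = 0.984375.
Kraft's inequality requires Σ ≤ 1; here Σ = 0.984375 ≤ 1, so such a prefix code exists.

0.984375; yes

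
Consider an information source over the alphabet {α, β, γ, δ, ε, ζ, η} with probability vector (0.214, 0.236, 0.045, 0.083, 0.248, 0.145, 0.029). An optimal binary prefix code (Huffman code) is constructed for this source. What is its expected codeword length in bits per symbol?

2.533 bits/symbol

Repeatedly combine the two least-probable nodes; the expected code length is the sum of the merged weights.
merge 29/1000 + 9/200 → 37/500
merge 37/500 + 83/1000 → 157/1000
merge 29/200 + 157/1000 → 151/500
merge 107/500 + 59/250 → 9/20
merge 31/125 + 151/500 → 11/20
merge 9/20 + 11/20 → 1
L = 37/500 + 157/1000 + 151/500 + 9/20 + 11/20 + 1 = 2533/1000 = 2.533 bits/symbol.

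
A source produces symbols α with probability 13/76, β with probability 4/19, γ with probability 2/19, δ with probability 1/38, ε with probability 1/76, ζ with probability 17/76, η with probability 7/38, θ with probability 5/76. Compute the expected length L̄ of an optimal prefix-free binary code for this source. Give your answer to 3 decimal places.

2.711 bits/symbol

Repeatedly combine the two least-probable nodes; the expected code length is the sum of the merged weights.
merge 1/76 + 1/38 → 3/76
merge 3/76 + 5/76 → 2/19
merge 2/19 + 2/19 → 4/19
merge 13/76 + 7/38 → 27/76
merge 4/19 + 4/19 → 8/19
merge 17/76 + 27/76 → 11/19
merge 8/19 + 11/19 → 1
L = 3/76 + 2/19 + 4/19 + 27/76 + 8/19 + 11/19 + 1 = 103/38 ≈ 2.711 bits/symbol.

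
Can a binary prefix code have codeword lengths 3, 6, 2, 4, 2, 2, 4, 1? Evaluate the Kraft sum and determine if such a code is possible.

1.515625; no

With common denominator 2^6 = 64: Σ 2^(−ℓᵢ) = 8/64 + 1/64 + 16/64 + 4/64 + 16/64 + 16/64 + 4/64 + 32/64 = 97/64 = 1.515625.
Kraft's inequality requires Σ ≤ 1; here Σ = 1.515625 > 1, so no such prefix code exists.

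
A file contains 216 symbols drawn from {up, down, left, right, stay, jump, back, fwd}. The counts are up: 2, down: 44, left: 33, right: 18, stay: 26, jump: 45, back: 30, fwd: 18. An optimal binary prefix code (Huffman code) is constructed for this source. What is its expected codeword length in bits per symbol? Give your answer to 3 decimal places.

2.856 bits/symbol

Probabilities are the counts divided by 216.
Repeatedly combine the two least-probable nodes; the expected code length is the sum of the merged weights.
merge 1/108 + 1/12 → 5/54
merge 1/12 + 5/54 → 19/108
merge 13/108 + 5/36 → 7/27
merge 11/72 + 19/108 → 71/216
merge 11/54 + 5/24 → 89/216
merge 7/27 + 71/216 → 127/216
merge 89/216 + 127/216 → 1
L = 5/54 + 19/108 + 7/27 + 71/216 + 89/216 + 127/216 + 1 = 617/216 ≈ 2.856 bits/symbol.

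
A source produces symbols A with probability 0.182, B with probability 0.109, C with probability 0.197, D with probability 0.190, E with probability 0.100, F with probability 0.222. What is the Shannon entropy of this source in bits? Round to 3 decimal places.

H = −Σ pᵢ log₂ pᵢ.
−0.182·log₂(0.182) = 0.4474
−0.109·log₂(0.109) = 0.3485
−0.197·log₂(0.197) = 0.4617
−0.190·log₂(0.190) = 0.4552
−0.100·log₂(0.100) = 0.3322
−0.222·log₂(0.222) = 0.4820
Sum ≈ 2.5271 → 2.527 bits.

2.527 bits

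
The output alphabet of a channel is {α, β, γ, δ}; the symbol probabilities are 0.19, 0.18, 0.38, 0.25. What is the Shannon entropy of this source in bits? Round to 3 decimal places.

1.931 bits

H = −Σ pᵢ log₂ pᵢ.
−0.19·log₂(0.19) = 0.4552
−0.18·log₂(0.18) = 0.4453
−0.38·log₂(0.38) = 0.5305
−0.25·log₂(0.25) = 0.5000
Sum ≈ 1.9310 → 1.931 bits.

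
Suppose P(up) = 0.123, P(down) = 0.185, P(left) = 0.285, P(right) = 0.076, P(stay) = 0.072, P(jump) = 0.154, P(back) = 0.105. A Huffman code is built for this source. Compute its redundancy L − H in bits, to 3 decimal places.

0.027 bits

Entropy H = −Σ p log₂ p ≈ 2.6513 bits.
Huffman merges: 9/125+19/250→37/250; 21/200+123/1000→57/250; 37/250+77/500→151/500; 37/200+57/250→413/1000; 57/200+151/500→587/1000; 413/1000+587/1000→1. L = 1339/500 ≈ 2.6780.
L − H = 2.6780 − 2.6513 = 0.027 bits.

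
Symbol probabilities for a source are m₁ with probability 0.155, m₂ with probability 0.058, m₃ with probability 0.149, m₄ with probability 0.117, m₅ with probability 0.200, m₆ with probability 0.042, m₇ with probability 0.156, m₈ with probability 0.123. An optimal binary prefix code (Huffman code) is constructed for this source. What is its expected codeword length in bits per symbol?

Repeatedly combine the two least-probable nodes; the expected code length is the sum of the merged weights.
merge 21/500 + 29/500 → 1/10
merge 1/10 + 117/1000 → 217/1000
merge 123/1000 + 149/1000 → 34/125
merge 31/200 + 39/250 → 311/1000
merge 1/5 + 217/1000 → 417/1000
merge 34/125 + 311/1000 → 583/1000
merge 417/1000 + 583/1000 → 1
L = 1/10 + 217/1000 + 34/125 + 311/1000 + 417/1000 + 583/1000 + 1 = 29/10 = 2.9 bits/symbol.

2.9 bits/symbol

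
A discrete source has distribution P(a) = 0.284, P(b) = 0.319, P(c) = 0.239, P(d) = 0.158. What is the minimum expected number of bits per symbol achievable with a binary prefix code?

2 bits/symbol

Repeatedly combine the two least-probable nodes; the expected code length is the sum of the merged weights.
merge 79/500 + 239/1000 → 397/1000
merge 71/250 + 319/1000 → 603/1000
merge 397/1000 + 603/1000 → 1
L = 397/1000 + 603/1000 + 1 = 2 bits/symbol.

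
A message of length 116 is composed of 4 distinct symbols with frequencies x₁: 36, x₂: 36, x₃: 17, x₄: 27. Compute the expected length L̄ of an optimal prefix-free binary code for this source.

Probabilities are the counts divided by 116.
Repeatedly combine the two least-probable nodes; the expected code length is the sum of the merged weights.
merge 17/116 + 27/116 → 11/29
merge 9/29 + 9/29 → 18/29
merge 11/29 + 18/29 → 1
L = 11/29 + 18/29 + 1 = 2 bits/symbol.

2 bits/symbol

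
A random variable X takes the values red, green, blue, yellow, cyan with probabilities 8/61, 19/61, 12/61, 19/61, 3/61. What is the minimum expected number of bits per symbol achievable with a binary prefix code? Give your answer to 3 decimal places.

2.180 bits/symbol

Repeatedly combine the two least-probable nodes; the expected code length is the sum of the merged weights.
merge 3/61 + 8/61 → 11/61
merge 11/61 + 12/61 → 23/61
merge 19/61 + 19/61 → 38/61
merge 23/61 + 38/61 → 1
L = 11/61 + 23/61 + 38/61 + 1 = 133/61 ≈ 2.180 bits/symbol.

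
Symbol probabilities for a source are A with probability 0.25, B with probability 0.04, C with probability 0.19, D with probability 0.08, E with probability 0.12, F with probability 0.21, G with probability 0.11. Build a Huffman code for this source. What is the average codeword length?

Repeatedly combine the two least-probable nodes; the expected code length is the sum of the merged weights.
merge 1/25 + 2/25 → 3/25
merge 11/100 + 3/25 → 23/100
merge 3/25 + 19/100 → 31/100
merge 21/100 + 23/100 → 11/25
merge 1/4 + 31/100 → 14/25
merge 11/25 + 14/25 → 1
L = 3/25 + 23/100 + 31/100 + 11/25 + 14/25 + 1 = 133/50 = 2.66 bits/symbol.

2.66 bits/symbol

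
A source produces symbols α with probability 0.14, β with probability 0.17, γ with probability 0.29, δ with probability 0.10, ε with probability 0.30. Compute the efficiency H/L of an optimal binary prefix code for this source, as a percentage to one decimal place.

Entropy H = −Σ p log₂ p ≈ 2.2029 bits.
Huffman merges: 1/10+7/50→6/25; 17/100+6/25→41/100; 29/100+3/10→59/100; 41/100+59/100→1. L = 56/25 ≈ 2.2400.
Efficiency = H/L = 2.2029/2.2400 = 98.3%.

98.3%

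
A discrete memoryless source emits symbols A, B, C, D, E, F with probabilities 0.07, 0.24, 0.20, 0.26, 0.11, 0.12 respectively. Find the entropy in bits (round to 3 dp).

H = −Σ pᵢ log₂ pᵢ.
−0.07·log₂(0.07) = 0.2686
−0.24·log₂(0.24) = 0.4941
−0.20·log₂(0.20) = 0.4644
−0.26·log₂(0.26) = 0.5053
−0.11·log₂(0.11) = 0.3503
−0.12·log₂(0.12) = 0.3671
Sum ≈ 2.4497 → 2.450 bits.

2.450 bits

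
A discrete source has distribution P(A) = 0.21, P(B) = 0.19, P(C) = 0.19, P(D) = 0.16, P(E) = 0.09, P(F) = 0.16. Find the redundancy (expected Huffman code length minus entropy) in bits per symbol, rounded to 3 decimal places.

Entropy H = −Σ p log₂ p ≈ 2.5420 bits.
Huffman merges: 9/100+4/25→1/4; 4/25+19/100→7/20; 19/100+21/100→2/5; 1/4+7/20→3/5; 2/5+3/5→1. L = 13/5 ≈ 2.6000.
L − H = 2.6000 − 2.5420 = 0.058 bits.

0.058 bits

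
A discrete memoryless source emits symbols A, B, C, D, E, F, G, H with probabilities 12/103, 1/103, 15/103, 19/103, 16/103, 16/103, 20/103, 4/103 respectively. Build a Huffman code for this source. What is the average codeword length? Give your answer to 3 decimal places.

Repeatedly combine the two least-probable nodes; the expected code length is the sum of the merged weights.
merge 1/103 + 4/103 → 5/103
merge 5/103 + 12/103 → 17/103
merge 15/103 + 16/103 → 31/103
merge 16/103 + 17/103 → 33/103
merge 19/103 + 20/103 → 39/103
merge 31/103 + 33/103 → 64/103
merge 39/103 + 64/103 → 1
L = 5/103 + 17/103 + 31/103 + 33/103 + 39/103 + 64/103 + 1 = 292/103 ≈ 2.835 bits/symbol.

2.835 bits/symbol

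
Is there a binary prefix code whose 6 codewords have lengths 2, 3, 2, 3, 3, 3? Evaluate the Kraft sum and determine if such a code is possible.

1; yes

With common denominator 2^3 = 8: Σ 2^(−ℓᵢ) = 2/8 + 1/8 + 2/8 + 1/8 + 1/8 + 1/8 = 8/8 = 1.
Kraft's inequality requires Σ ≤ 1; here Σ = 1 ≤ 1, so such a prefix code exists.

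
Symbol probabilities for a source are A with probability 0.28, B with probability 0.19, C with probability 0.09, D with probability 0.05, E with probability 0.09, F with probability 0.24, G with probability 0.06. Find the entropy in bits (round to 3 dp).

H = −Σ pᵢ log₂ pᵢ.
−0.28·log₂(0.28) = 0.5142
−0.19·log₂(0.19) = 0.4552
−0.09·log₂(0.09) = 0.3127
−0.05·log₂(0.05) = 0.2161
−0.09·log₂(0.09) = 0.3127
−0.24·log₂(0.24) = 0.4941
−0.06·log₂(0.06) = 0.2435
Sum ≈ 2.5485 → 2.549 bits.

2.549 bits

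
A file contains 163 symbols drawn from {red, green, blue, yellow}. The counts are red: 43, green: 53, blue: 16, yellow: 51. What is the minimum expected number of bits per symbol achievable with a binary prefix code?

2 bits/symbol

Probabilities are the counts divided by 163.
Repeatedly combine the two least-probable nodes; the expected code length is the sum of the merged weights.
merge 16/163 + 43/163 → 59/163
merge 51/163 + 53/163 → 104/163
merge 59/163 + 104/163 → 1
L = 59/163 + 104/163 + 1 = 2 bits/symbol.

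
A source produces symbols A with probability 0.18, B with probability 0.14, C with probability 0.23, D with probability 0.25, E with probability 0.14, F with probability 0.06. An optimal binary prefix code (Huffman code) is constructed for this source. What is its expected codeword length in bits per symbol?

Repeatedly combine the two least-probable nodes; the expected code length is the sum of the merged weights.
merge 3/50 + 7/50 → 1/5
merge 7/50 + 9/50 → 8/25
merge 1/5 + 23/100 → 43/100
merge 1/4 + 8/25 → 57/100
merge 43/100 + 57/100 → 1
L = 1/5 + 8/25 + 43/100 + 57/100 + 1 = 63/25 = 2.52 bits/symbol.

2.52 bits/symbol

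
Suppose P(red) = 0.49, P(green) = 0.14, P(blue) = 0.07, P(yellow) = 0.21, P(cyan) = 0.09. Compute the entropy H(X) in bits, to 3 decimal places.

1.955 bits

H = −Σ pᵢ log₂ pᵢ.
−0.49·log₂(0.49) = 0.5043
−0.14·log₂(0.14) = 0.3971
−0.07·log₂(0.07) = 0.2686
−0.21·log₂(0.21) = 0.4728
−0.09·log₂(0.09) = 0.3127
Sum ≈ 1.9554 → 1.955 bits.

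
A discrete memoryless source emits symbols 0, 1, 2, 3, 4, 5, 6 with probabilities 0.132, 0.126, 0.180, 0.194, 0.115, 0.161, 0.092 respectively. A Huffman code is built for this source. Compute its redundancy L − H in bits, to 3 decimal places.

0.040 bits

Entropy H = −Σ p log₂ p ≈ 2.7662 bits.
Huffman merges: 23/250+23/200→207/1000; 63/500+33/250→129/500; 161/1000+9/50→341/1000; 97/500+207/1000→401/1000; 129/500+341/1000→599/1000; 401/1000+599/1000→1. L = 1403/500 ≈ 2.8060.
L − H = 2.8060 − 2.7662 = 0.040 bits.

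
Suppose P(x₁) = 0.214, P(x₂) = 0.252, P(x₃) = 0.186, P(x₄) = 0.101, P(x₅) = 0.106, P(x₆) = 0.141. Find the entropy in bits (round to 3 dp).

H = −Σ pᵢ log₂ pᵢ.
−0.214·log₂(0.214) = 0.4760
−0.252·log₂(0.252) = 0.5011
−0.186·log₂(0.186) = 0.4514
−0.101·log₂(0.101) = 0.3341
−0.106·log₂(0.106) = 0.3432
−0.141·log₂(0.141) = 0.3985
Sum ≈ 2.5042 → 2.504 bits.

2.504 bits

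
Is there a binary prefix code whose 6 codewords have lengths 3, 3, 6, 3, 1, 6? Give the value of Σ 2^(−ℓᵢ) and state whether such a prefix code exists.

0.90625; yes

With common denominator 2^6 = 64: Σ 2^(−ℓᵢ) = 8/64 + 8/64 + 1/64 + 8/64 + 32/64 + 1/64 = 58/64 = 0.90625.
Kraft's inequality requires Σ ≤ 1; here Σ = 0.90625 ≤ 1, so such a prefix code exists.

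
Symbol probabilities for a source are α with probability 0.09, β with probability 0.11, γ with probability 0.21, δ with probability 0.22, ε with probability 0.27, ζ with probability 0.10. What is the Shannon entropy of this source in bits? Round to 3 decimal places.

H = −Σ pᵢ log₂ pᵢ.
−0.09·log₂(0.09) = 0.3127
−0.11·log₂(0.11) = 0.3503
−0.21·log₂(0.21) = 0.4728
−0.22·log₂(0.22) = 0.4806
−0.27·log₂(0.27) = 0.5100
−0.10·log₂(0.10) = 0.3322
Sum ≈ 2.4586 → 2.459 bits.

2.459 bits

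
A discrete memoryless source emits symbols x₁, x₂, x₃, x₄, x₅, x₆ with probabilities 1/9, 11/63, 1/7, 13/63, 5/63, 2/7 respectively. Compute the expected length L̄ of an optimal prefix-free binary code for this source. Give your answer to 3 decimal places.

Repeatedly combine the two least-probable nodes; the expected code length is the sum of the merged weights.
merge 5/63 + 1/9 → 4/21
merge 1/7 + 11/63 → 20/63
merge 4/21 + 13/63 → 25/63
merge 2/7 + 20/63 → 38/63
merge 25/63 + 38/63 → 1
L = 4/21 + 20/63 + 25/63 + 38/63 + 1 = 158/63 ≈ 2.508 bits/symbol.

2.508 bits/symbol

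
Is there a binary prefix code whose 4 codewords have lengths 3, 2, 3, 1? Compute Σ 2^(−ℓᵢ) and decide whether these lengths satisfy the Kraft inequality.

1; yes

With common denominator 2^3 = 8: Σ 2^(−ℓᵢ) = 1/8 + 2/8 + 1/8 + 4/8 = 8/8 = 1.
Kraft's inequality requires Σ ≤ 1; here Σ = 1 ≤ 1, so such a prefix code exists.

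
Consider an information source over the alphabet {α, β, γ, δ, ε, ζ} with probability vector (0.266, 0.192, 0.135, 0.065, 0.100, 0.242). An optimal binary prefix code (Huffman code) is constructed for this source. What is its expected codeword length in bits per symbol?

2.465 bits/symbol

Repeatedly combine the two least-probable nodes; the expected code length is the sum of the merged weights.
merge 13/200 + 1/10 → 33/200
merge 27/200 + 33/200 → 3/10
merge 24/125 + 121/500 → 217/500
merge 133/500 + 3/10 → 283/500
merge 217/500 + 283/500 → 1
L = 33/200 + 3/10 + 217/500 + 283/500 + 1 = 493/200 = 2.465 bits/symbol.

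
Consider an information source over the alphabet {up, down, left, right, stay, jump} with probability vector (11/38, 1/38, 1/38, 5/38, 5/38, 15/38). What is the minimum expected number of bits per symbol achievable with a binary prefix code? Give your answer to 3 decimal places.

2.158 bits/symbol

Repeatedly combine the two least-probable nodes; the expected code length is the sum of the merged weights.
merge 1/38 + 1/38 → 1/19
merge 1/19 + 5/38 → 7/38
merge 5/38 + 7/38 → 6/19
merge 11/38 + 6/19 → 23/38
merge 15/38 + 23/38 → 1
L = 1/19 + 7/38 + 6/19 + 23/38 + 1 = 41/19 ≈ 2.158 bits/symbol.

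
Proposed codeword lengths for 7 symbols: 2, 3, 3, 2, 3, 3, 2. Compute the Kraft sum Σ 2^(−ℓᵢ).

With common denominator 2^3 = 8: Σ 2^(−ℓᵢ) = 2/8 + 1/8 + 1/8 + 2/8 + 1/8 + 1/8 + 2/8 = 10/8 = 1.25.

1.25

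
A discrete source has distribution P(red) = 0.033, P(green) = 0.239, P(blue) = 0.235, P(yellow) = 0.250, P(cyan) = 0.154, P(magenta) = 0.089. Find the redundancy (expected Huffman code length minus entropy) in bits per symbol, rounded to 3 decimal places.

Entropy H = −Σ p log₂ p ≈ 2.3732 bits.
Huffman merges: 33/1000+89/1000→61/500; 61/500+77/500→69/250; 47/200+239/1000→237/500; 1/4+69/250→263/500; 237/500+263/500→1. L = 1199/500 ≈ 2.3980.
L − H = 2.3980 − 2.3732 = 0.025 bits.

0.025 bits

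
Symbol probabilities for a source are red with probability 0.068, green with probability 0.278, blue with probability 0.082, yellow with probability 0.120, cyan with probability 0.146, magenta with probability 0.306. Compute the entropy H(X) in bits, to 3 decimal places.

2.368 bits

H = −Σ pᵢ log₂ pᵢ.
−0.068·log₂(0.068) = 0.2637
−0.278·log₂(0.278) = 0.5134
−0.082·log₂(0.082) = 0.2959
−0.120·log₂(0.120) = 0.3671
−0.146·log₂(0.146) = 0.4053
−0.306·log₂(0.306) = 0.5228
Sum ≈ 2.3681 → 2.368 bits.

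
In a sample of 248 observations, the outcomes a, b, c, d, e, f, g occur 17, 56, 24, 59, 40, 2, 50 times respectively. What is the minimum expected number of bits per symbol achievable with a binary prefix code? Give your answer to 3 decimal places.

Probabilities are the counts divided by 248.
Repeatedly combine the two least-probable nodes; the expected code length is the sum of the merged weights.
merge 1/124 + 17/248 → 19/248
merge 19/248 + 3/31 → 43/248
merge 5/31 + 43/248 → 83/248
merge 25/124 + 7/31 → 53/124
merge 59/248 + 83/248 → 71/124
merge 53/124 + 71/124 → 1
L = 19/248 + 43/248 + 83/248 + 53/124 + 71/124 + 1 = 641/248 ≈ 2.585 bits/symbol.

2.585 bits/symbol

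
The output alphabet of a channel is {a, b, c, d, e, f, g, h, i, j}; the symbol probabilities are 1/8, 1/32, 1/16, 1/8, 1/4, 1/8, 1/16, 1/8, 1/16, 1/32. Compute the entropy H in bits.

Each probability is a power of 1/2, so log₂(1/p) is an integer.
H = Σ p·log₂(1/p) = 1/8·3 + 1/32·5 + 1/16·4 + 1/8·3 + 1/4·2 + 1/8·3 + 1/16·4 + 1/8·3 + 1/16·4 + 1/32·5 = 3.0625 bits.

3.0625 bits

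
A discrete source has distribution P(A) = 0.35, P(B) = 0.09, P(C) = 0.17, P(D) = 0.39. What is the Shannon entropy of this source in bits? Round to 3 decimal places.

1.807 bits

H = −Σ pᵢ log₂ pᵢ.
−0.35·log₂(0.35) = 0.5301
−0.09·log₂(0.09) = 0.3127
−0.17·log₂(0.17) = 0.4346
−0.39·log₂(0.39) = 0.5298
Sum ≈ 1.8071 → 1.807 bits.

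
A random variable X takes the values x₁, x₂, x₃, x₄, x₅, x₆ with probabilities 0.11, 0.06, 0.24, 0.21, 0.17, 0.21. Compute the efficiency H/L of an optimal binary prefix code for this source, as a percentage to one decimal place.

98.3%

Entropy H = −Σ p log₂ p ≈ 2.4682 bits.
Huffman merges: 3/50+11/100→17/100; 17/100+17/100→17/50; 21/100+21/100→21/50; 6/25+17/50→29/50; 21/50+29/50→1. L = 251/100 ≈ 2.5100.
Efficiency = H/L = 2.4682/2.5100 = 98.3%.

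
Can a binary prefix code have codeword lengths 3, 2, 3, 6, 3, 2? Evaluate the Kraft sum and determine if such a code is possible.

0.890625; yes

With common denominator 2^6 = 64: Σ 2^(−ℓᵢ) = 8/64 + 16/64 + 8/64 + 1/64 + 8/64 + 16/64 = 57/64 = 0.890625.
Kraft's inequality requires Σ ≤ 1; here Σ = 0.890625 ≤ 1, so such a prefix code exists.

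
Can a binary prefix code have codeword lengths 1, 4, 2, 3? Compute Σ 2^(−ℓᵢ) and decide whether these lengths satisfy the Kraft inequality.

With common denominator 2^4 = 16: Σ 2^(−ℓᵢ) = 8/16 + 1/16 + 4/16 + 2/16 = 15/16 = 0.9375.
Kraft's inequality requires Σ ≤ 1; here Σ = 0.9375 ≤ 1, so such a prefix code exists.

0.9375; yes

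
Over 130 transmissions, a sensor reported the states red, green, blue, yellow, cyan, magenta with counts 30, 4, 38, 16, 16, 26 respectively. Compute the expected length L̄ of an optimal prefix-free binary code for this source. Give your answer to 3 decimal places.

2.431 bits/symbol

Probabilities are the counts divided by 130.
Repeatedly combine the two least-probable nodes; the expected code length is the sum of the merged weights.
merge 2/65 + 8/65 → 2/13
merge 8/65 + 2/13 → 18/65
merge 1/5 + 3/13 → 28/65
merge 18/65 + 19/65 → 37/65
merge 28/65 + 37/65 → 1
L = 2/13 + 18/65 + 28/65 + 37/65 + 1 = 158/65 ≈ 2.431 bits/symbol.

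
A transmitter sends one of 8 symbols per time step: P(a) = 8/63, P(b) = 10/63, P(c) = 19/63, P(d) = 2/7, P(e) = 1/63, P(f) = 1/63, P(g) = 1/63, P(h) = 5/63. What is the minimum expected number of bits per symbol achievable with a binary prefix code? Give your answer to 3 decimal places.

2.460 bits/symbol

Repeatedly combine the two least-probable nodes; the expected code length is the sum of the merged weights.
merge 1/63 + 1/63 → 2/63
merge 1/63 + 2/63 → 1/21
merge 1/21 + 5/63 → 8/63
merge 8/63 + 8/63 → 16/63
merge 10/63 + 16/63 → 26/63
merge 2/7 + 19/63 → 37/63
merge 26/63 + 37/63 → 1
L = 2/63 + 1/21 + 8/63 + 16/63 + 26/63 + 37/63 + 1 = 155/63 ≈ 2.460 bits/symbol.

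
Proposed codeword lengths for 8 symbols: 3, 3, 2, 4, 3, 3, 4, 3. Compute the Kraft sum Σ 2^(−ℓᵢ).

1

With common denominator 2^4 = 16: Σ 2^(−ℓᵢ) = 2/16 + 2/16 + 4/16 + 1/16 + 2/16 + 2/16 + 1/16 + 2/16 = 16/16 = 1.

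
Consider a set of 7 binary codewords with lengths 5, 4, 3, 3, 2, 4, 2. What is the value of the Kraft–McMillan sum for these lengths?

With common denominator 2^5 = 32: Σ 2^(−ℓᵢ) = 1/32 + 2/32 + 4/32 + 4/32 + 8/32 + 2/32 + 8/32 = 29/32 = 0.90625.

0.90625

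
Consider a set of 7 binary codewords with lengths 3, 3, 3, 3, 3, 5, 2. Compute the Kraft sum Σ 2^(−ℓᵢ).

0.90625

With common denominator 2^5 = 32: Σ 2^(−ℓᵢ) = 4/32 + 4/32 + 4/32 + 4/32 + 4/32 + 1/32 + 8/32 = 29/32 = 0.90625.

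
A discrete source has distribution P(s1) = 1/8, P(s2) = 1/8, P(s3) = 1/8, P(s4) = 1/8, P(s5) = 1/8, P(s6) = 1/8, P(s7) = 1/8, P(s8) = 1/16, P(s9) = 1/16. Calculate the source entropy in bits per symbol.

Each probability is a power of 1/2, so log₂(1/p) is an integer.
H = Σ p·log₂(1/p) = 1/8·3 + 1/8·3 + 1/8·3 + 1/8·3 + 1/8·3 + 1/8·3 + 1/8·3 + 1/16·4 + 1/16·4 = 3.125 bits.

3.125 bits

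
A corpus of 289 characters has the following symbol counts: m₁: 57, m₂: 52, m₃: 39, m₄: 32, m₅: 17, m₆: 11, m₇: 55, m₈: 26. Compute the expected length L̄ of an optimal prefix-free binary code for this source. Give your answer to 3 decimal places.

2.896 bits/symbol

Probabilities are the counts divided by 289.
Repeatedly combine the two least-probable nodes; the expected code length is the sum of the merged weights.
merge 11/289 + 1/17 → 28/289
merge 26/289 + 28/289 → 54/289
merge 32/289 + 39/289 → 71/289
merge 52/289 + 54/289 → 106/289
merge 55/289 + 57/289 → 112/289
merge 71/289 + 106/289 → 177/289
merge 112/289 + 177/289 → 1
L = 28/289 + 54/289 + 71/289 + 106/289 + 112/289 + 177/289 + 1 = 837/289 ≈ 2.896 bits/symbol.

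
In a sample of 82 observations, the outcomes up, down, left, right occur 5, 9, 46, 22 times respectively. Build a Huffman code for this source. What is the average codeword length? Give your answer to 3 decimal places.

1.610 bits/symbol

Probabilities are the counts divided by 82.
Repeatedly combine the two least-probable nodes; the expected code length is the sum of the merged weights.
merge 5/82 + 9/82 → 7/41
merge 7/41 + 11/41 → 18/41
merge 18/41 + 23/41 → 1
L = 7/41 + 18/41 + 1 = 66/41 ≈ 1.610 bits/symbol.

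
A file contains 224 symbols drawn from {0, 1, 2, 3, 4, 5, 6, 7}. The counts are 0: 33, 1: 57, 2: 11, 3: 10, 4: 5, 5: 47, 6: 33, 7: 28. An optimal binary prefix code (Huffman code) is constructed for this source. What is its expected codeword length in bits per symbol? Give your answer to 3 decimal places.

Probabilities are the counts divided by 224.
Repeatedly combine the two least-probable nodes; the expected code length is the sum of the merged weights.
merge 5/224 + 5/112 → 15/224
merge 11/224 + 15/224 → 13/112
merge 13/112 + 1/8 → 27/112
merge 33/224 + 33/224 → 33/112
merge 47/224 + 27/112 → 101/224
merge 57/224 + 33/112 → 123/224
merge 101/224 + 123/224 → 1
L = 15/224 + 13/112 + 27/112 + 33/112 + 101/224 + 123/224 + 1 = 87/32 ≈ 2.719 bits/symbol.

2.719 bits/symbol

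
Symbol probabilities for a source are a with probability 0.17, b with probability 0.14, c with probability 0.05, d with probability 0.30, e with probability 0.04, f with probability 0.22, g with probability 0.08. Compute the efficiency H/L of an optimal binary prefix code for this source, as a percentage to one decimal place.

Entropy H = −Σ p log₂ p ≈ 2.5267 bits.
Huffman merges: 1/25+1/20→9/100; 2/25+9/100→17/100; 7/50+17/100→31/100; 17/100+11/50→39/100; 3/10+31/100→61/100; 39/100+61/100→1. L = 257/100 ≈ 2.5700.
Efficiency = H/L = 2.5267/2.5700 = 98.3%.

98.3%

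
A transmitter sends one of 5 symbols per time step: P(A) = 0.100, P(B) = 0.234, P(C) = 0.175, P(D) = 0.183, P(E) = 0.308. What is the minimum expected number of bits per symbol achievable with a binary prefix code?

Repeatedly combine the two least-probable nodes; the expected code length is the sum of the merged weights.
merge 1/10 + 7/40 → 11/40
merge 183/1000 + 117/500 → 417/1000
merge 11/40 + 77/250 → 583/1000
merge 417/1000 + 583/1000 → 1
L = 11/40 + 417/1000 + 583/1000 + 1 = 91/40 = 2.275 bits/symbol.

2.275 bits/symbol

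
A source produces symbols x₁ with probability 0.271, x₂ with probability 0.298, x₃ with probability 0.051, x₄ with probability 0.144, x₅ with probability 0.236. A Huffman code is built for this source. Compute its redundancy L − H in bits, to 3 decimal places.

0.051 bits

Entropy H = −Σ p log₂ p ≈ 2.1441 bits.
Huffman merges: 51/1000+18/125→39/200; 39/200+59/250→431/1000; 271/1000+149/500→569/1000; 431/1000+569/1000→1. L = 439/200 ≈ 2.1950.
L − H = 2.1950 − 2.1441 = 0.051 bits.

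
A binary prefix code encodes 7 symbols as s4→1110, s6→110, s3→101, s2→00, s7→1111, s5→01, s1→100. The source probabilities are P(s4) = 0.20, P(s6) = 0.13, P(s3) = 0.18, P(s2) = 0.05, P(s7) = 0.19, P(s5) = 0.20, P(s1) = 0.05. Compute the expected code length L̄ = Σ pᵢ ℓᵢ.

L̄ = Σ pᵢ·ℓᵢ = 0.20·4 + 0.13·3 + 0.18·3 + 0.05·2 + 0.19·4 + 0.20·2 + 0.05·3 = 3.14 bits/symbol.

3.14 bits/symbol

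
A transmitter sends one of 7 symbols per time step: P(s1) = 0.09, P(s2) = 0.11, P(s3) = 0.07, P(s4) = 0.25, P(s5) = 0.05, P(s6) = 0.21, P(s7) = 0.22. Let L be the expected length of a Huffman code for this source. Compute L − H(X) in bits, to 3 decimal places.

0.039 bits

Entropy H = −Σ p log₂ p ≈ 2.6010 bits.
Huffman merges: 1/20+7/100→3/25; 9/100+11/100→1/5; 3/25+1/5→8/25; 21/100+11/50→43/100; 1/4+8/25→57/100; 43/100+57/100→1. L = 66/25 ≈ 2.6400.
L − H = 2.6400 − 2.6010 = 0.039 bits.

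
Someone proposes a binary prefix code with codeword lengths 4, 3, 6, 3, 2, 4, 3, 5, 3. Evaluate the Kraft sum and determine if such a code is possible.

With common denominator 2^6 = 64: Σ 2^(−ℓᵢ) = 4/64 + 8/64 + 1/64 + 8/64 + 16/64 + 4/64 + 8/64 + 2/64 + 8/64 = 59/64 = 0.921875.
Kraft's inequality requires Σ ≤ 1; here Σ = 0.921875 ≤ 1, so such a prefix code exists.

0.921875; yes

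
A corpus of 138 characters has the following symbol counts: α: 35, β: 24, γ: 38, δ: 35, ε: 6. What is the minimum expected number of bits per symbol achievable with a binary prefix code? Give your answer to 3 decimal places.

2.217 bits/symbol

Probabilities are the counts divided by 138.
Repeatedly combine the two least-probable nodes; the expected code length is the sum of the merged weights.
merge 1/23 + 4/23 → 5/23
merge 5/23 + 35/138 → 65/138
merge 35/138 + 19/69 → 73/138
merge 65/138 + 73/138 → 1
L = 5/23 + 65/138 + 73/138 + 1 = 51/23 ≈ 2.217 bits/symbol.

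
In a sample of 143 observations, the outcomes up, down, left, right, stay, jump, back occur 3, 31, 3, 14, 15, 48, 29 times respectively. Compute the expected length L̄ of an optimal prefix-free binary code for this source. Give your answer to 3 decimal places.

Probabilities are the counts divided by 143.
Repeatedly combine the two least-probable nodes; the expected code length is the sum of the merged weights.
merge 3/143 + 3/143 → 6/143
merge 6/143 + 14/143 → 20/143
merge 15/143 + 20/143 → 35/143
merge 29/143 + 31/143 → 60/143
merge 35/143 + 48/143 → 83/143
merge 60/143 + 83/143 → 1
L = 6/143 + 20/143 + 35/143 + 60/143 + 83/143 + 1 = 347/143 ≈ 2.427 bits/symbol.

2.427 bits/symbol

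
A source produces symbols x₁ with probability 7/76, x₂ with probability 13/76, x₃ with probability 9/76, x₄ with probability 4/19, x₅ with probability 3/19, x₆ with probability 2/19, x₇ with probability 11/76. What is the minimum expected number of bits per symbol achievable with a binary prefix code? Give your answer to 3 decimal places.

2.789 bits/symbol

Repeatedly combine the two least-probable nodes; the expected code length is the sum of the merged weights.
merge 7/76 + 2/19 → 15/76
merge 9/76 + 11/76 → 5/19
merge 3/19 + 13/76 → 25/76
merge 15/76 + 4/19 → 31/76
merge 5/19 + 25/76 → 45/76
merge 31/76 + 45/76 → 1
L = 15/76 + 5/19 + 25/76 + 31/76 + 45/76 + 1 = 53/19 ≈ 2.789 bits/symbol.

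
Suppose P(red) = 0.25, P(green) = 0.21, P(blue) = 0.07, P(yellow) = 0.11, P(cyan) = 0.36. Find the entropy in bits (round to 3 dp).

2.122 bits

H = −Σ pᵢ log₂ pᵢ.
−0.25·log₂(0.25) = 0.5000
−0.21·log₂(0.21) = 0.4728
−0.07·log₂(0.07) = 0.2686
−0.11·log₂(0.11) = 0.3503
−0.36·log₂(0.36) = 0.5306
Sum ≈ 2.1223 → 2.122 bits.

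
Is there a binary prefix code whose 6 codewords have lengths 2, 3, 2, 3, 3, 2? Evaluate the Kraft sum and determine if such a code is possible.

With common denominator 2^3 = 8: Σ 2^(−ℓᵢ) = 2/8 + 1/8 + 2/8 + 1/8 + 1/8 + 2/8 = 9/8 = 1.125.
Kraft's inequality requires Σ ≤ 1; here Σ = 1.125 > 1, so no such prefix code exists.

1.125; no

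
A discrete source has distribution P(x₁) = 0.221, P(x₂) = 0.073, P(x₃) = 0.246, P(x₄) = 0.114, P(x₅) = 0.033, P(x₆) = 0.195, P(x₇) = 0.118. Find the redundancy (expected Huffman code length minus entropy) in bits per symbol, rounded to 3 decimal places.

0.041 bits

Entropy H = −Σ p log₂ p ≈ 2.5979 bits.
Huffman merges: 33/1000+73/1000→53/500; 53/500+57/500→11/50; 59/500+39/200→313/1000; 11/50+221/1000→441/1000; 123/500+313/1000→559/1000; 441/1000+559/1000→1. L = 2639/1000 ≈ 2.6390.
L − H = 2.6390 − 2.5979 = 0.041 bits.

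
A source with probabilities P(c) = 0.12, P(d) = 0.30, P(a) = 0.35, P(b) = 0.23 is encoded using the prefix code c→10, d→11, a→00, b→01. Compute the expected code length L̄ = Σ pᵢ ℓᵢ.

L̄ = Σ pᵢ·ℓᵢ = 0.12·2 + 0.30·2 + 0.35·2 + 0.23·2 = 2 bits/symbol.

2 bits/symbol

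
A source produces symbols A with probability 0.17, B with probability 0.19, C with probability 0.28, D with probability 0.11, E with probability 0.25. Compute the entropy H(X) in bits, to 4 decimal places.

2.2543 bits

H = −Σ pᵢ log₂ pᵢ.
−0.17·log₂(0.17) = 0.4346
−0.19·log₂(0.19) = 0.4552
−0.28·log₂(0.28) = 0.5142
−0.11·log₂(0.11) = 0.3503
−0.25·log₂(0.25) = 0.5000
Sum ≈ 2.2543 → 2.2543 bits.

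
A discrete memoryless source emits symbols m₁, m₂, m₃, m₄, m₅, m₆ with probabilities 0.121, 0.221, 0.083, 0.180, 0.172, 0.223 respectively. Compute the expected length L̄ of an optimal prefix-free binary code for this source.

Repeatedly combine the two least-probable nodes; the expected code length is the sum of the merged weights.
merge 83/1000 + 121/1000 → 51/250
merge 43/250 + 9/50 → 44/125
merge 51/250 + 221/1000 → 17/40
merge 223/1000 + 44/125 → 23/40
merge 17/40 + 23/40 → 1
L = 51/250 + 44/125 + 17/40 + 23/40 + 1 = 639/250 = 2.556 bits/symbol.

2.556 bits/symbol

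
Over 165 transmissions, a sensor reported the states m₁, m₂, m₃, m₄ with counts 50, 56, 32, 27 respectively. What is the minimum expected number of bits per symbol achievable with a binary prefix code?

2 bits/symbol

Probabilities are the counts divided by 165.
Repeatedly combine the two least-probable nodes; the expected code length is the sum of the merged weights.
merge 9/55 + 32/165 → 59/165
merge 10/33 + 56/165 → 106/165
merge 59/165 + 106/165 → 1
L = 59/165 + 106/165 + 1 = 2 bits/symbol.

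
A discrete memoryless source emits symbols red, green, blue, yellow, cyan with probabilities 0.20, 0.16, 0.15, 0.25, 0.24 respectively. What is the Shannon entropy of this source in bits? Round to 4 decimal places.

2.2921 bits

H = −Σ pᵢ log₂ pᵢ.
−0.20·log₂(0.20) = 0.4644
−0.16·log₂(0.16) = 0.4230
−0.15·log₂(0.15) = 0.4105
−0.25·log₂(0.25) = 0.5000
−0.24·log₂(0.24) = 0.4941
Sum ≈ 2.2921 → 2.2921 bits.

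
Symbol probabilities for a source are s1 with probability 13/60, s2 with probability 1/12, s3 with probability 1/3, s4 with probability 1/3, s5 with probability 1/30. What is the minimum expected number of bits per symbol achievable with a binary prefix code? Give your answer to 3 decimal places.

Repeatedly combine the two least-probable nodes; the expected code length is the sum of the merged weights.
merge 1/30 + 1/12 → 7/60
merge 7/60 + 13/60 → 1/3
merge 1/3 + 1/3 → 2/3
merge 1/3 + 2/3 → 1
L = 7/60 + 1/3 + 2/3 + 1 = 127/60 ≈ 2.117 bits/symbol.

2.117 bits/symbol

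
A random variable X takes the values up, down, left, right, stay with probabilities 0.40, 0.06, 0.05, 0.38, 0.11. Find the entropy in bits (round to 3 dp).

1.869 bits

H = −Σ pᵢ log₂ pᵢ.
−0.40·log₂(0.40) = 0.5288
−0.06·log₂(0.06) = 0.2435
−0.05·log₂(0.05) = 0.2161
−0.38·log₂(0.38) = 0.5305
−0.11·log₂(0.11) = 0.3503
Sum ≈ 1.8691 → 1.869 bits.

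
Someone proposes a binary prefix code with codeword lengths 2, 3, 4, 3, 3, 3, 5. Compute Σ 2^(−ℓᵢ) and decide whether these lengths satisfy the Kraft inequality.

0.84375; yes

With common denominator 2^5 = 32: Σ 2^(−ℓᵢ) = 8/32 + 4/32 + 2/32 + 4/32 + 4/32 + 4/32 + 1/32 = 27/32 = 0.84375.
Kraft's inequality requires Σ ≤ 1; here Σ = 0.84375 ≤ 1, so such a prefix code exists.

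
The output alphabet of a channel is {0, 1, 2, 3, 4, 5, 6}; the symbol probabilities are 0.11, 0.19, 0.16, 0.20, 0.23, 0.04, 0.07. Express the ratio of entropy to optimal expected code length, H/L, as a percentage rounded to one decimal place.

Entropy H = −Σ p log₂ p ≈ 2.6349 bits.
Huffman merges: 1/25+7/100→11/100; 11/100+11/100→11/50; 4/25+19/100→7/20; 1/5+11/50→21/50; 23/100+7/20→29/50; 21/50+29/50→1. L = 67/25 ≈ 2.6800.
Efficiency = H/L = 2.6349/2.6800 = 98.3%.

98.3%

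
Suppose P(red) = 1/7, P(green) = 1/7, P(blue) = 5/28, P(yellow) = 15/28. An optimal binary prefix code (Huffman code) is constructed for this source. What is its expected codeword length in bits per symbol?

Repeatedly combine the two least-probable nodes; the expected code length is the sum of the merged weights.
merge 1/7 + 1/7 → 2/7
merge 5/28 + 2/7 → 13/28
merge 13/28 + 15/28 → 1
L = 2/7 + 13/28 + 1 = 7/4 = 1.75 bits/symbol.

1.75 bits/symbol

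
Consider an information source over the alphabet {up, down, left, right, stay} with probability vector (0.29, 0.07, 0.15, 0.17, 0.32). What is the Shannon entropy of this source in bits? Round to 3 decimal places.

H = −Σ pᵢ log₂ pᵢ.
−0.29·log₂(0.29) = 0.5179
−0.07·log₂(0.07) = 0.2686
−0.15·log₂(0.15) = 0.4105
−0.17·log₂(0.17) = 0.4346
−0.32·log₂(0.32) = 0.5260
Sum ≈ 2.1576 → 2.158 bits.

2.158 bits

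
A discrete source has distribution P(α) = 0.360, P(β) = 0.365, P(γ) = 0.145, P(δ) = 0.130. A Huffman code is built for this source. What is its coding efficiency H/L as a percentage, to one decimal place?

96.8%

Entropy H = −Σ p log₂ p ≈ 1.8479 bits.
Huffman merges: 13/100+29/200→11/40; 11/40+9/25→127/200; 73/200+127/200→1. L = 191/100 ≈ 1.9100.
Efficiency = H/L = 1.8479/1.9100 = 96.8%.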